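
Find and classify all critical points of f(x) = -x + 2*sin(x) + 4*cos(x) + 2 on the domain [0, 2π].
f'(x) = -4*sin(x) + 2*cos(x) - 1

Solve f'(x) = 0 on [0, 2π]:
  f'(x) = 0 ⇔ -4*sin(x) + 2*cos(x) = 1. Write the left side as R·cos(x + φ) with R = √(2² + 4²) = 2*sqrt(5), cos φ = sqrt(5)/5, sin φ = 2*sqrt(5)/5; then cos(x + φ) = sqrt(5)/10. Solve for x and keep the solutions lying in [0, 2π].
  ⇒ x = atan((-2 + sqrt(19))/(1 + 2*sqrt(19))) ≈ 0.2381, atan((-sqrt(19) - 2)/(1 - 2*sqrt(19))) + pi ≈ 3.8308

f''(x) = -2*sin(x) - 4*cos(x)
Second-derivative test at each critical point:
  f''(0.2381) = -4.3589 < 0 → local maximum
  f''(3.8308) = 4.3589 > 0 → local minimum

Critical points: x = atan((-2 + sqrt(19))/(1 + 2*sqrt(19))) ≈ 0.2381 (local maximum); x = atan((-sqrt(19) - 2)/(1 - 2*sqrt(19))) + pi ≈ 3.8308 (local minimum)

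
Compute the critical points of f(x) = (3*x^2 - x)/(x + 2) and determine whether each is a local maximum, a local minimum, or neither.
f'(x) = (3*x^2 + 12*x - 2)/(x^2 + 4*x + 4)

Solve f'(x) = 0:
  f'(x) = (3*x^2 + 12*x - 2)/(x + 2)^2; the denominator is positive wherever f is defined, so f'(x) = 0 ⇔ 3*x^2 + 12*x - 2 = 0.
  3*x^2 + 12*x - 2 = 0 has no rational roots; quadratic formula: x = (-12 ± √168)/6.
  ⇒ x = -sqrt(42)/3 - 2 ≈ -4.1602, -2 + sqrt(42)/3 ≈ 0.1602

f''(x) = 28/(x^3 + 6*x^2 + 12*x + 8)
Second-derivative test at each critical point:
  f''(-4.1602) = -2.7775 < 0 → local maximum
  f''(0.1602) = 2.7775 > 0 → local minimum

Critical points: x = -sqrt(42)/3 - 2 ≈ -4.1602 (local maximum); x = -2 + sqrt(42)/3 ≈ 0.1602 (local minimum)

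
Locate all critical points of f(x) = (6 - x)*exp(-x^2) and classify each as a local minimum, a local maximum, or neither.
f'(x) = (2*x*(x - 6) - 1)*exp(-x^2)

Solve f'(x) = 0:
  f'(x) = (2*x^2 - 12*x - 1)·exp(-x^2) and exp(-x^2) > 0 for every x, so f'(x) = 0 ⇔ 2*x^2 - 12*x - 1 = 0.
  2*x^2 - 12*x - 1 = 0 has no rational roots; quadratic formula: x = (12 ± √152)/4.
  ⇒ x = 3 - sqrt(38)/2 ≈ -0.0822, 3 + sqrt(38)/2 ≈ 6.0822

f''(x) = 2*(2*x^2*(6 - x) + 3*x - 6)*exp(-x^2)
Second-derivative test at each critical point:
  f''(-0.0822) = -12.2458 < 0 → local maximum
  f''(6.0822) = 1.059e-15 > 0 → local minimum

Critical points: x = 3 - sqrt(38)/2 ≈ -0.0822 (local maximum); x = 3 + sqrt(38)/2 ≈ 6.0822 (local minimum)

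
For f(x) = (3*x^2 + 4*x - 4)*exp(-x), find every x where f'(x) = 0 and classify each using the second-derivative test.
f'(x) = (-3*x^2 + 2*x + 8)*exp(-x)

Solve f'(x) = 0:
  f'(x) = (-3*x^2 + 2*x + 8)·exp(-x) and exp(-x) > 0 for every x, so f'(x) = 0 ⇔ -3*x^2 + 2*x + 8 = 0.
  Factor: -3*x^2 + 2*x + 8 = -(x - 2)*(3*x + 4) = 0.
  ⇒ x = -4/3, 2

f''(x) = (3*x^2 - 8*x - 6)*exp(-x)
Second-derivative test at each critical point:
  f''(-4/3) = 37.9367 > 0 → local minimum
  f''(2) = -1.3534 < 0 → local maximum

Critical points: x = -4/3 (local minimum); x = 2 (local maximum)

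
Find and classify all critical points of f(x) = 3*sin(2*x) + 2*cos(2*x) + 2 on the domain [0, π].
f'(x) = -4*sin(2*x) + 6*cos(2*x)

Solve f'(x) = 0 on [0, π]:
  f'(x) = 0 ⇔ 3*cos(2*x) = 2*sin(2*x) ⇔ tan(2*x) = 3/2, i.e. 2*x = arctan(3/2) + nπ; keep the solutions lying in [0, π].
  ⇒ x = atan(3/2)/2 ≈ 0.4914, atan(3/2)/2 + pi/2 ≈ 2.0622

f''(x) = -12*sin(2*x) - 8*cos(2*x)
Second-derivative test at each critical point:
  f''(0.4914) = -14.4222 < 0 → local maximum
  f''(2.0622) = 14.4222 > 0 → local minimum

Critical points: x = atan(3/2)/2 ≈ 0.4914 (local maximum); x = atan(3/2)/2 + pi/2 ≈ 2.0622 (local minimum)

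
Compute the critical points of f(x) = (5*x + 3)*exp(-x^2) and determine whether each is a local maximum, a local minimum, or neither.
f'(x) = (-2*x*(5*x + 3) + 5)*exp(-x^2)

Solve f'(x) = 0:
  f'(x) = (-10*x^2 - 6*x + 5)·exp(-x^2) and exp(-x^2) > 0 for every x, so f'(x) = 0 ⇔ -10*x^2 - 6*x + 5 = 0.
  10*x^2 + 6*x - 5 = 0 has no rational roots; quadratic formula: x = (-6 ± √236)/20.
  ⇒ x = -sqrt(59)/10 - 3/10 ≈ -1.0681, -3/10 + sqrt(59)/10 ≈ 0.4681

f''(x) = 2*(2*x^2*(5*x + 3) - 15*x - 3)*exp(-x^2)
Second-derivative test at each critical point:
  f''(-1.0681) = 4.9089 > 0 → local minimum
  f''(0.4681) = -12.3392 < 0 → local maximum

Critical points: x = -sqrt(59)/10 - 3/10 ≈ -1.0681 (local minimum); x = -3/10 + sqrt(59)/10 ≈ 0.4681 (local maximum)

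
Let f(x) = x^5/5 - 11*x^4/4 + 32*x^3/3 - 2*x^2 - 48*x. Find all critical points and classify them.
f'(x) = x^4 - 11*x^3 + 32*x^2 - 4*x - 48

Solve f'(x) = 0:
  Factor: x^4 - 11*x^3 + 32*x^2 - 4*x - 48 = (x - 6)*(x - 4)*(x - 2)*(x + 1) = 0.
  ⇒ x = -1, 2, 4, 6

f''(x) = 4*x^3 - 33*x^2 + 64*x - 4
Second-derivative test at each critical point:
  f''(-1) = -105 < 0 → local maximum
  f''(2) = 24 > 0 → local minimum
  f''(4) = -20 < 0 → local maximum
  f''(6) = 56 > 0 → local minimum

Critical points: x = -1 (local maximum); x = 2 (local minimum); x = 4 (local maximum); x = 6 (local minimum)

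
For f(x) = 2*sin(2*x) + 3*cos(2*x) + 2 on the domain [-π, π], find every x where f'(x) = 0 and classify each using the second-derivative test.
f'(x) = -6*sin(2*x) + 4*cos(2*x)

Solve f'(x) = 0 on [-π, π]:
  f'(x) = 0 ⇔ 2*cos(2*x) = 3*sin(2*x) ⇔ tan(2*x) = 2/3, i.e. 2*x = arctan(2/3) + nπ; keep the solutions lying in [-π, π].
  ⇒ x = -pi + atan(2/3)/2 ≈ -2.8476, -pi/2 + atan(2/3)/2 ≈ -1.2768, atan(2/3)/2 ≈ 0.2940, atan(2/3)/2 + pi/2 ≈ 1.8648

f''(x) = -8*sin(2*x) - 12*cos(2*x)
Second-derivative test at each critical point:
  f''(-2.8476) = -14.4222 < 0 → local maximum
  f''(-1.2768) = 14.4222 > 0 → local minimum
  f''(0.2940) = -14.4222 < 0 → local maximum
  f''(1.8648) = 14.4222 > 0 → local minimum

Critical points: x = -pi + atan(2/3)/2 ≈ -2.8476 (local maximum); x = -pi/2 + atan(2/3)/2 ≈ -1.2768 (local minimum); x = atan(2/3)/2 ≈ 0.2940 (local maximum); x = atan(2/3)/2 + pi/2 ≈ 1.8648 (local minimum)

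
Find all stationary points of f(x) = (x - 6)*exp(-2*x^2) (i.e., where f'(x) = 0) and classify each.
f'(x) = (-4*x*(x - 6) + 1)*exp(-2*x^2)

Solve f'(x) = 0:
  f'(x) = (-4*x^2 + 24*x + 1)·exp(-2*x^2) and exp(-2*x^2) > 0 for every x, so f'(x) = 0 ⇔ -4*x^2 + 24*x + 1 = 0.
  4*x^2 - 24*x - 1 = 0 has no rational roots; quadratic formula: x = (24 ± √592)/8.
  ⇒ x = 3 - sqrt(37)/2 ≈ -0.0414, 3 + sqrt(37)/2 ≈ 6.0414

f''(x) = 4*(4*x^2*(x - 6) - 3*x + 6)*exp(-2*x^2)
Second-derivative test at each critical point:
  f''(-0.0414) = 24.2479 > 0 → local minimum
  f''(6.0414) = -4.832e-31 < 0 → local maximum

Critical points: x = 3 - sqrt(37)/2 ≈ -0.0414 (local minimum); x = 3 + sqrt(37)/2 ≈ 6.0414 (local maximum)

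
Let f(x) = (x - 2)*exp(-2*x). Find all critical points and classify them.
f'(x) = (5 - 2*x)*exp(-2*x)

Solve f'(x) = 0:
  f'(x) = (5 - 2*x)·exp(-2*x) and exp(-2*x) > 0 for every x, so f'(x) = 0 ⇔ 5 - 2*x = 0.
  5 - 2*x = 0.
  ⇒ x = 5/2

f''(x) = 4*(x - 3)*exp(-2*x)
Second-derivative test at each critical point:
  f''(5/2) = -0.0135 < 0 → local maximum

Critical points: x = 5/2 (local maximum)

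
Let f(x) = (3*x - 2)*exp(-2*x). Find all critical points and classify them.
f'(x) = (7 - 6*x)*exp(-2*x)

Solve f'(x) = 0:
  f'(x) = (7 - 6*x)·exp(-2*x) and exp(-2*x) > 0 for every x, so f'(x) = 0 ⇔ 7 - 6*x = 0.
  7 - 6*x = 0.
  ⇒ x = 7/6

f''(x) = 4*(3*x - 5)*exp(-2*x)
Second-derivative test at each critical point:
  f''(7/6) = -0.5818 < 0 → local maximum

Critical points: x = 7/6 (local maximum)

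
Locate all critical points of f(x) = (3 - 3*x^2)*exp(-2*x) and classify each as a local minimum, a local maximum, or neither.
f'(x) = 6*(x^2 - x - 1)*exp(-2*x)

Solve f'(x) = 0:
  f'(x) = (6*x^2 - 6*x - 6)·exp(-2*x) and exp(-2*x) > 0 for every x, so f'(x) = 0 ⇔ 6*x^2 - 6*x - 6 = 0.
  Factor: 6*x^2 - 6*x - 6 = 6*(x^2 - x - 1); x^2 - x - 1 = 0 has no rational roots; quadratic formula: x = (1 ± √5)/2.
  ⇒ x = 1/2 - sqrt(5)/2 ≈ -0.6180, 1/2 + sqrt(5)/2 ≈ 1.6180

f''(x) = 6*(-2*x^2 + 4*x + 1)*exp(-2*x)
Second-derivative test at each critical point:
  f''(-0.6180) = -46.1800 < 0 → local maximum
  f''(1.6180) = 0.5275 > 0 → local minimum

Critical points: x = 1/2 - sqrt(5)/2 ≈ -0.6180 (local maximum); x = 1/2 + sqrt(5)/2 ≈ 1.6180 (local minimum)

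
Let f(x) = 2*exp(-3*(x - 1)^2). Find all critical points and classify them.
f'(x) = 12*(1 - x)*exp(-3*(x - 1)^2)

Solve f'(x) = 0:
  f'(x) = (12 - 12*x)·exp(-3*(x - 1)^2) and exp(-3*(x - 1)^2) > 0 for every x, so f'(x) = 0 ⇔ 12 - 12*x = 0.
  Factor: 12 - 12*x = -12*(x - 1) = 0.
  ⇒ x = 1

f''(x) = 12*(6*(x - 1)^2 - 1)*exp(-3*(x - 1)^2)
Second-derivative test at each critical point:
  f''(1) = -12 < 0 → local maximum

Critical points: x = 1 (local maximum)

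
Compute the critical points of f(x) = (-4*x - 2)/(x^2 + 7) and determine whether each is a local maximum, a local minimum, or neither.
f'(x) = 4*(x^2 + x - 7)/(x^4 + 14*x^2 + 49)

Solve f'(x) = 0:
  f'(x) = 4*(x^2 + x - 7)/(x^2 + 7)^2; the denominator is positive wherever f is defined, so f'(x) = 0 ⇔ 4*x^2 + 4*x - 28 = 0.
  Factor: 4*x^2 + 4*x - 28 = 4*(x^2 + x - 7); x^2 + x - 7 = 0 has no rational roots; quadratic formula: x = (-1 ± √29)/2.
  ⇒ x = -sqrt(29)/2 - 1/2 ≈ -3.1926, -1/2 + sqrt(29)/2 ≈ 2.1926

f''(x) = 4*(-4*x^2*(2*x + 1) + (6*x + 1)*(x^2 + 7))/(x^2 + 7)^3
Second-derivative test at each critical point:
  f''(-3.1926) = -0.0729 < 0 → local maximum
  f''(2.1926) = 0.1545 > 0 → local minimum

Critical points: x = -sqrt(29)/2 - 1/2 ≈ -3.1926 (local maximum); x = -1/2 + sqrt(29)/2 ≈ 2.1926 (local minimum)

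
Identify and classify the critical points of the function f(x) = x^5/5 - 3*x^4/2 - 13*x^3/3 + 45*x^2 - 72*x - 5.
f'(x) = x^4 - 6*x^3 - 13*x^2 + 90*x - 72

Solve f'(x) = 0:
  Factor: x^4 - 6*x^3 - 13*x^2 + 90*x - 72 = (x - 6)*(x - 3)*(x - 1)*(x + 4) = 0.
  ⇒ x = -4, 1, 3, 6

f''(x) = 4*x^3 - 18*x^2 - 26*x + 90
Second-derivative test at each critical point:
  f''(-4) = -350 < 0 → local maximum
  f''(1) = 50 > 0 → local minimum
  f''(3) = -42 < 0 → local maximum
  f''(6) = 150 > 0 → local minimum

Critical points: x = -4 (local maximum); x = 1 (local minimum); x = 3 (local maximum); x = 6 (local minimum)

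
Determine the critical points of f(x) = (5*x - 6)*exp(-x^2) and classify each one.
f'(x) = (-2*x*(5*x - 6) + 5)*exp(-x^2)

Solve f'(x) = 0:
  f'(x) = (-10*x^2 + 12*x + 5)·exp(-x^2) and exp(-x^2) > 0 for every x, so f'(x) = 0 ⇔ -10*x^2 + 12*x + 5 = 0.
  10*x^2 - 12*x - 5 = 0 has no rational roots; quadratic formula: x = (12 ± √344)/20.
  ⇒ x = 3/5 - sqrt(86)/10 ≈ -0.3274, 3/5 + sqrt(86)/10 ≈ 1.5274

f''(x) = 2*(2*x^2*(5*x - 6) - 15*x + 6)*exp(-x^2)
Second-derivative test at each critical point:
  f''(-0.3274) = 16.6624 > 0 → local minimum
  f''(1.5274) = -1.7995 < 0 → local maximum

Critical points: x = 3/5 - sqrt(86)/10 ≈ -0.3274 (local minimum); x = 3/5 + sqrt(86)/10 ≈ 1.5274 (local maximum)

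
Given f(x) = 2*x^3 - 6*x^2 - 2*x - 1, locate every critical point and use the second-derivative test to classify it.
f'(x) = 6*x^2 - 12*x - 2

Solve f'(x) = 0:
  Factor: 6*x^2 - 12*x - 2 = 2*(3*x^2 - 6*x - 1); 3*x^2 - 6*x - 1 = 0 has no rational roots; quadratic formula: x = (6 ± √48)/6.
  ⇒ x = 1 - 2*sqrt(3)/3 ≈ -0.1547, 1 + 2*sqrt(3)/3 ≈ 2.1547

f''(x) = 12*x - 12
Second-derivative test at each critical point:
  f''(-0.1547) = -13.8564 < 0 → local maximum
  f''(2.1547) = 13.8564 > 0 → local minimum

Critical points: x = 1 - 2*sqrt(3)/3 ≈ -0.1547 (local maximum); x = 1 + 2*sqrt(3)/3 ≈ 2.1547 (local minimum)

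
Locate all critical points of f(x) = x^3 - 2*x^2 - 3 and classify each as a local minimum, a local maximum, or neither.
f'(x) = x*(3*x - 4)

Solve f'(x) = 0:
  Factor: 3*x^2 - 4*x = x*(3*x - 4) = 0.
  ⇒ x = 0, 4/3

f''(x) = 6*x - 4
Second-derivative test at each critical point:
  f''(0) = -4 < 0 → local maximum
  f''(4/3) = 4 > 0 → local minimum

Critical points: x = 0 (local maximum); x = 4/3 (local minimum)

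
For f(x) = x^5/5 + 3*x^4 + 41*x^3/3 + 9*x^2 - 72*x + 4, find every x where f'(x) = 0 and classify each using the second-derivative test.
f'(x) = x^4 + 12*x^3 + 41*x^2 + 18*x - 72

Solve f'(x) = 0:
  Factor: x^4 + 12*x^3 + 41*x^2 + 18*x - 72 = (x - 1)*(x + 3)*(x + 4)*(x + 6) = 0.
  ⇒ x = -6, -4, -3, 1

f''(x) = 4*x^3 + 36*x^2 + 82*x + 18
Second-derivative test at each critical point:
  f''(-6) = -42 < 0 → local maximum
  f''(-4) = 10 > 0 → local minimum
  f''(-3) = -12 < 0 → local maximum
  f''(1) = 140 > 0 → local minimum

Critical points: x = -6 (local maximum); x = -4 (local minimum); x = -3 (local maximum); x = 1 (local minimum)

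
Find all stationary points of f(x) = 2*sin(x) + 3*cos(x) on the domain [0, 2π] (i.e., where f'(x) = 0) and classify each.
f'(x) = -3*sin(x) + 2*cos(x)

Solve f'(x) = 0 on [0, 2π]:
  f'(x) = 0 ⇔ 2*cos(x) = 3*sin(x) ⇔ tan(x) = 2/3, i.e. x = arctan(2/3) + nπ; keep the solutions lying in [0, 2π].
  ⇒ x = atan(2/3) ≈ 0.5880, atan(2/3) + pi ≈ 3.7296

f''(x) = -2*sin(x) - 3*cos(x)
Second-derivative test at each critical point:
  f''(0.5880) = -3.6056 < 0 → local maximum
  f''(3.7296) = 3.6056 > 0 → local minimum

Critical points: x = atan(2/3) ≈ 0.5880 (local maximum); x = atan(2/3) + pi ≈ 3.7296 (local minimum)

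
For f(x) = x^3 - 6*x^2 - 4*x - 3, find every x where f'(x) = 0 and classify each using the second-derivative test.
f'(x) = 3*x^2 - 12*x - 4

Solve f'(x) = 0:
  3*x^2 - 12*x - 4 = 0 has no rational roots; quadratic formula: x = (12 ± √192)/6.
  ⇒ x = 2 - 4*sqrt(3)/3 ≈ -0.3094, 2 + 4*sqrt(3)/3 ≈ 4.3094

f''(x) = 6*x - 12
Second-derivative test at each critical point:
  f''(-0.3094) = -13.8564 < 0 → local maximum
  f''(4.3094) = 13.8564 > 0 → local minimum

Critical points: x = 2 - 4*sqrt(3)/3 ≈ -0.3094 (local maximum); x = 2 + 4*sqrt(3)/3 ≈ 4.3094 (local minimum)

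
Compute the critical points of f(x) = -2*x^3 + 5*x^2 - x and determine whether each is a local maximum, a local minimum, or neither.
f'(x) = -6*x^2 + 10*x - 1

Solve f'(x) = 0:
  6*x^2 - 10*x + 1 = 0 has no rational roots; quadratic formula: x = (10 ± √76)/12.
  ⇒ x = 5/6 - sqrt(19)/6 ≈ 0.1069, sqrt(19)/6 + 5/6 ≈ 1.5598

f''(x) = 10 - 12*x
Second-derivative test at each critical point:
  f''(0.1069) = 8.7178 > 0 → local minimum
  f''(1.5598) = -8.7178 < 0 → local maximum

Critical points: x = 5/6 - sqrt(19)/6 ≈ 0.1069 (local minimum); x = sqrt(19)/6 + 5/6 ≈ 1.5598 (local maximum)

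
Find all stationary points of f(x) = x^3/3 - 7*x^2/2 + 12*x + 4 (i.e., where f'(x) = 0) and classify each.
f'(x) = x^2 - 7*x + 12

Solve f'(x) = 0:
  Factor: x^2 - 7*x + 12 = (x - 4)*(x - 3) = 0.
  ⇒ x = 3, 4

f''(x) = 2*x - 7
Second-derivative test at each critical point:
  f''(3) = -1 < 0 → local maximum
  f''(4) = 1 > 0 → local minimum

Critical points: x = 3 (local maximum); x = 4 (local minimum)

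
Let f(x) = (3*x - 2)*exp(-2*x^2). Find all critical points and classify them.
f'(x) = (-4*x*(3*x - 2) + 3)*exp(-2*x^2)

Solve f'(x) = 0:
  f'(x) = (-12*x^2 + 8*x + 3)·exp(-2*x^2) and exp(-2*x^2) > 0 for every x, so f'(x) = 0 ⇔ -12*x^2 + 8*x + 3 = 0.
  12*x^2 - 8*x - 3 = 0 has no rational roots; quadratic formula: x = (8 ± √208)/24.
  ⇒ x = 1/3 - sqrt(13)/6 ≈ -0.2676, 1/3 + sqrt(13)/6 ≈ 0.9343

f''(x) = 4*(4*x^2*(3*x - 2) - 9*x + 2)*exp(-2*x^2)
Second-derivative test at each critical point:
  f''(-0.2676) = 12.4979 > 0 → local minimum
  f''(0.9343) = -2.5171 < 0 → local maximum

Critical points: x = 1/3 - sqrt(13)/6 ≈ -0.2676 (local minimum); x = 1/3 + sqrt(13)/6 ≈ 0.9343 (local maximum)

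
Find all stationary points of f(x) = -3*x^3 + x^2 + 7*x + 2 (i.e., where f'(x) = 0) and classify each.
f'(x) = -9*x^2 + 2*x + 7

Solve f'(x) = 0:
  Factor: -9*x^2 + 2*x + 7 = -(x - 1)*(9*x + 7) = 0.
  ⇒ x = -7/9, 1

f''(x) = 2 - 18*x
Second-derivative test at each critical point:
  f''(-7/9) = 16 > 0 → local minimum
  f''(1) = -16 < 0 → local maximum

Critical points: x = -7/9 (local minimum); x = 1 (local maximum)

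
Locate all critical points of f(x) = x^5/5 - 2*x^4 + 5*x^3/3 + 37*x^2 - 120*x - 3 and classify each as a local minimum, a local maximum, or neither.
f'(x) = x^4 - 8*x^3 + 5*x^2 + 74*x - 120

Solve f'(x) = 0:
  Factor: x^4 - 8*x^3 + 5*x^2 + 74*x - 120 = (x - 5)*(x - 4)*(x - 2)*(x + 3) = 0.
  ⇒ x = -3, 2, 4, 5

f''(x) = 4*x^3 - 24*x^2 + 10*x + 74
Second-derivative test at each critical point:
  f''(-3) = -280 < 0 → local maximum
  f''(2) = 30 > 0 → local minimum
  f''(4) = -14 < 0 → local maximum
  f''(5) = 24 > 0 → local minimum

Critical points: x = -3 (local maximum); x = 2 (local minimum); x = 4 (local maximum); x = 5 (local minimum)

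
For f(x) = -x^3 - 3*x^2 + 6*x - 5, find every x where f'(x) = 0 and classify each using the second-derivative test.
f'(x) = -3*x^2 - 6*x + 6

Solve f'(x) = 0:
  Factor: -3*x^2 - 6*x + 6 = -3*(x^2 + 2*x - 2); x^2 + 2*x - 2 = 0 has no rational roots; quadratic formula: x = (-2 ± √12)/2.
  ⇒ x = -sqrt(3) - 1 ≈ -2.7321, -1 + sqrt(3) ≈ 0.7321

f''(x) = -6*x - 6
Second-derivative test at each critical point:
  f''(-2.7321) = 10.3923 > 0 → local minimum
  f''(0.7321) = -10.3923 < 0 → local maximum

Critical points: x = -sqrt(3) - 1 ≈ -2.7321 (local minimum); x = -1 + sqrt(3) ≈ 0.7321 (local maximum)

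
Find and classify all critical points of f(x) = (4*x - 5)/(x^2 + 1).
f'(x) = 2*(-2*x^2 + 5*x + 2)/(x^4 + 2*x^2 + 1)

Solve f'(x) = 0:
  f'(x) = -2*(2*x^2 - 5*x - 2)/(x^2 + 1)^2; the denominator is positive wherever f is defined, so f'(x) = 0 ⇔ -4*x^2 + 10*x + 4 = 0.
  Factor: -4*x^2 + 10*x + 4 = -2*(2*x^2 - 5*x - 2); 2*x^2 - 5*x - 2 = 0 has no rational roots; quadratic formula: x = (5 ± √41)/4.
  ⇒ x = 5/4 - sqrt(41)/4 ≈ -0.3508, 5/4 + sqrt(41)/4 ≈ 2.8508

f''(x) = 2*(4*x^2*(4*x - 5) + (5 - 12*x)*(x^2 + 1))/(x^2 + 1)^3
Second-derivative test at each critical point:
  f''(-0.3508) = 10.1537 > 0 → local minimum
  f''(2.8508) = -0.1537 < 0 → local maximum

Critical points: x = 5/4 - sqrt(41)/4 ≈ -0.3508 (local minimum); x = 5/4 + sqrt(41)/4 ≈ 2.8508 (local maximum)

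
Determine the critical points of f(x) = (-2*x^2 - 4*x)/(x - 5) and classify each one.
f'(x) = 2*(-x^2 + 10*x + 10)/(x^2 - 10*x + 25)

Solve f'(x) = 0:
  f'(x) = -2*(x^2 - 10*x - 10)/(x - 5)^2; the denominator is positive wherever f is defined, so f'(x) = 0 ⇔ -2*x^2 + 20*x + 20 = 0.
  Factor: -2*x^2 + 20*x + 20 = -2*(x^2 - 10*x - 10); x^2 - 10*x - 10 = 0 has no rational roots; quadratic formula: x = (10 ± √140)/2.
  ⇒ x = 5 - sqrt(35) ≈ -0.9161, 5 + sqrt(35) ≈ 10.9161

f''(x) = -140/(x^3 - 15*x^2 + 75*x - 125)
Second-derivative test at each critical point:
  f''(-0.9161) = 0.6761 > 0 → local minimum
  f''(10.9161) = -0.6761 < 0 → local maximum

Critical points: x = 5 - sqrt(35) ≈ -0.9161 (local minimum); x = 5 + sqrt(35) ≈ 10.9161 (local maximum)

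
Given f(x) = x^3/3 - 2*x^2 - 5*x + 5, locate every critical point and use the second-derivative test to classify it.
f'(x) = x^2 - 4*x - 5

Solve f'(x) = 0:
  Factor: x^2 - 4*x - 5 = (x - 5)*(x + 1) = 0.
  ⇒ x = -1, 5

f''(x) = 2*x - 4
Second-derivative test at each critical point:
  f''(-1) = -6 < 0 → local maximum
  f''(5) = 6 > 0 → local minimum

Critical points: x = -1 (local maximum); x = 5 (local minimum)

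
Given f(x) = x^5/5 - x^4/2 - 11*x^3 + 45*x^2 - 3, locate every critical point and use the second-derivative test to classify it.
f'(x) = x*(x^3 - 2*x^2 - 33*x + 90)

Solve f'(x) = 0:
  Factor: x^4 - 2*x^3 - 33*x^2 + 90*x = x*(x - 5)*(x - 3)*(x + 6) = 0.
  ⇒ x = -6, 0, 3, 5

f''(x) = 4*x^3 - 6*x^2 - 66*x + 90
Second-derivative test at each critical point:
  f''(-6) = -594 < 0 → local maximum
  f''(0) = 90 > 0 → local minimum
  f''(3) = -54 < 0 → local maximum
  f''(5) = 110 > 0 → local minimum

Critical points: x = -6 (local maximum); x = 0 (local minimum); x = 3 (local maximum); x = 5 (local minimum)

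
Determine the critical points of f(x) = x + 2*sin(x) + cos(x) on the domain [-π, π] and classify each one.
f'(x) = -sin(x) + 2*cos(x) + 1

Solve f'(x) = 0 on [-π, π]:
  f'(x) = 0 ⇔ -sin(x) + 2*cos(x) = -1. Write the left side as R·cos(x + φ) with R = √(2² + 1²) = sqrt(5), cos φ = 2*sqrt(5)/5, sin φ = sqrt(5)/5; then cos(x + φ) = -sqrt(5)/5. Solve for x and keep the solutions lying in [-π, π].
  ⇒ x = -pi + atan(3/4) ≈ -2.4981, pi/2 ≈ 1.5708

f''(x) = -2*sin(x) - cos(x)
Second-derivative test at each critical point:
  f''(-2.4981) = 2 > 0 → local minimum
  f''(1.5708) = -2 < 0 → local maximum

Critical points: x = -pi + atan(3/4) ≈ -2.4981 (local minimum); x = pi/2 ≈ 1.5708 (local maximum)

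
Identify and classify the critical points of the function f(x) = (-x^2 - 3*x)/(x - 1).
f'(x) = (-x^2 + 2*x + 3)/(x^2 - 2*x + 1)

Solve f'(x) = 0:
  f'(x) = -(x - 3)*(x + 1)/(x - 1)^2; the denominator is positive wherever f is defined, so f'(x) = 0 ⇔ -x^2 + 2*x + 3 = 0.
  Factor: -x^2 + 2*x + 3 = -(x - 3)*(x + 1) = 0.
  ⇒ x = -1, 3

f''(x) = -8/(x^3 - 3*x^2 + 3*x - 1)
Second-derivative test at each critical point:
  f''(-1) = 1 > 0 → local minimum
  f''(3) = -1 < 0 → local maximum

Critical points: x = -1 (local minimum); x = 3 (local maximum)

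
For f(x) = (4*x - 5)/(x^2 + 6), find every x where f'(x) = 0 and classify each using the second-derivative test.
f'(x) = 2*(-2*x^2 + 5*x + 12)/(x^4 + 12*x^2 + 36)

Solve f'(x) = 0:
  f'(x) = -2*(x - 4)*(2*x + 3)/(x^2 + 6)^2; the denominator is positive wherever f is defined, so f'(x) = 0 ⇔ -4*x^2 + 10*x + 24 = 0.
  Factor: -4*x^2 + 10*x + 24 = -2*(x - 4)*(2*x + 3) = 0.
  ⇒ x = -3/2, 4

f''(x) = 2*(4*x^2*(4*x - 5) + (5 - 12*x)*(x^2 + 6))/(x^2 + 6)^3
Second-derivative test at each critical point:
  f''(-3/2) = 32/99 > 0 → local minimum
  f''(4) = -1/22 < 0 → local maximum

Critical points: x = -3/2 (local minimum); x = 4 (local maximum)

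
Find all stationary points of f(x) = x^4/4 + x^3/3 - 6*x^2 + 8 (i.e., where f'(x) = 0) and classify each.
f'(x) = x*(x^2 + x - 12)

Solve f'(x) = 0:
  Factor: x^3 + x^2 - 12*x = x*(x - 3)*(x + 4) = 0.
  ⇒ x = -4, 0, 3

f''(x) = 3*x^2 + 2*x - 12
Second-derivative test at each critical point:
  f''(-4) = 28 > 0 → local minimum
  f''(0) = -12 < 0 → local maximum
  f''(3) = 21 > 0 → local minimum

Critical points: x = -4 (local minimum); x = 0 (local maximum); x = 3 (local minimum)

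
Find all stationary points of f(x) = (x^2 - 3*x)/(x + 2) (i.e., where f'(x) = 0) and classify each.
f'(x) = (x^2 + 4*x - 6)/(x^2 + 4*x + 4)

Solve f'(x) = 0:
  f'(x) = (x^2 + 4*x - 6)/(x + 2)^2; the denominator is positive wherever f is defined, so f'(x) = 0 ⇔ x^2 + 4*x - 6 = 0.
  x^2 + 4*x - 6 = 0 has no rational roots; quadratic formula: x = (-4 ± √40)/2.
  ⇒ x = -sqrt(10) - 2 ≈ -5.1623, -2 + sqrt(10) ≈ 1.1623

f''(x) = 20/(x^3 + 6*x^2 + 12*x + 8)
Second-derivative test at each critical point:
  f''(-5.1623) = -0.6325 < 0 → local maximum
  f''(1.1623) = 0.6325 > 0 → local minimum

Critical points: x = -sqrt(10) - 2 ≈ -5.1623 (local maximum); x = -2 + sqrt(10) ≈ 1.1623 (local minimum)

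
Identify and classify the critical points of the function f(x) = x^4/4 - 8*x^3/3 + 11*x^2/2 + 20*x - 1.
f'(x) = x^3 - 8*x^2 + 11*x + 20

Solve f'(x) = 0:
  Factor: x^3 - 8*x^2 + 11*x + 20 = (x - 5)*(x - 4)*(x + 1) = 0.
  ⇒ x = -1, 4, 5

f''(x) = 3*x^2 - 16*x + 11
Second-derivative test at each critical point:
  f''(-1) = 30 > 0 → local minimum
  f''(4) = -5 < 0 → local maximum
  f''(5) = 6 > 0 → local minimum

Critical points: x = -1 (local minimum); x = 4 (local maximum); x = 5 (local minimum)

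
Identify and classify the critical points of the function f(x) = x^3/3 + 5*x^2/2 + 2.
f'(x) = x*(x + 5)

Solve f'(x) = 0:
  Factor: x^2 + 5*x = x*(x + 5) = 0.
  ⇒ x = -5, 0

f''(x) = 2*x + 5
Second-derivative test at each critical point:
  f''(-5) = -5 < 0 → local maximum
  f''(0) = 5 > 0 → local minimum

Critical points: x = -5 (local maximum); x = 0 (local minimum)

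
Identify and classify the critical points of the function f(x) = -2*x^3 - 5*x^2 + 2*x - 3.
f'(x) = -6*x^2 - 10*x + 2

Solve f'(x) = 0:
  Factor: -6*x^2 - 10*x + 2 = -2*(3*x^2 + 5*x - 1); 3*x^2 + 5*x - 1 = 0 has no rational roots; quadratic formula: x = (-5 ± √37)/6.
  ⇒ x = -sqrt(37)/6 - 5/6 ≈ -1.8471, -5/6 + sqrt(37)/6 ≈ 0.1805

f''(x) = -12*x - 10
Second-derivative test at each critical point:
  f''(-1.8471) = 12.1655 > 0 → local minimum
  f''(0.1805) = -12.1655 < 0 → local maximum

Critical points: x = -sqrt(37)/6 - 5/6 ≈ -1.8471 (local minimum); x = -5/6 + sqrt(37)/6 ≈ 0.1805 (local maximum)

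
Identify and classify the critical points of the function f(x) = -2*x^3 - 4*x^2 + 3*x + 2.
f'(x) = -6*x^2 - 8*x + 3

Solve f'(x) = 0:
  6*x^2 + 8*x - 3 = 0 has no rational roots; quadratic formula: x = (-8 ± √136)/12.
  ⇒ x = -sqrt(34)/6 - 2/3 ≈ -1.6385, -2/3 + sqrt(34)/6 ≈ 0.3052

f''(x) = -12*x - 8
Second-derivative test at each critical point:
  f''(-1.6385) = 11.6619 > 0 → local minimum
  f''(0.3052) = -11.6619 < 0 → local maximum

Critical points: x = -sqrt(34)/6 - 2/3 ≈ -1.6385 (local minimum); x = -2/3 + sqrt(34)/6 ≈ 0.3052 (local maximum)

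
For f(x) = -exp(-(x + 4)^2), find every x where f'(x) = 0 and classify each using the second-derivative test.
f'(x) = 2*(x + 4)*exp(-(x + 4)^2)

Solve f'(x) = 0:
  f'(x) = (2*x + 8)·exp(-(x + 4)^2) and exp(-(x + 4)^2) > 0 for every x, so f'(x) = 0 ⇔ 2*x + 8 = 0.
  Factor: 2*x + 8 = 2*(x + 4) = 0.
  ⇒ x = -4

f''(x) = 2*(1 - 2*(x + 4)^2)*exp(-(x + 4)^2)
Second-derivative test at each critical point:
  f''(-4) = 2 > 0 → local minimum

Critical points: x = -4 (local minimum)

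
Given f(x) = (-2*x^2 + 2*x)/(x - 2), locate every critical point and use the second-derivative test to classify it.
f'(x) = 2*(-x^2 + 4*x - 2)/(x^2 - 4*x + 4)

Solve f'(x) = 0:
  f'(x) = -2*(x^2 - 4*x + 2)/(x - 2)^2; the denominator is positive wherever f is defined, so f'(x) = 0 ⇔ -2*x^2 + 8*x - 4 = 0.
  Factor: -2*x^2 + 8*x - 4 = -2*(x^2 - 4*x + 2); x^2 - 4*x + 2 = 0 has no rational roots; quadratic formula: x = (4 ± √8)/2.
  ⇒ x = 2 - sqrt(2) ≈ 0.5858, sqrt(2) + 2 ≈ 3.4142

f''(x) = -8/(x^3 - 6*x^2 + 12*x - 8)
Second-derivative test at each critical point:
  f''(0.5858) = 2.8284 > 0 → local minimum
  f''(3.4142) = -2.8284 < 0 → local maximum

Critical points: x = 2 - sqrt(2) ≈ 0.5858 (local minimum); x = sqrt(2) + 2 ≈ 3.4142 (local maximum)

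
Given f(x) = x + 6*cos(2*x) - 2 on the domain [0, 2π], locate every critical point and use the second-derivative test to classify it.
f'(x) = 1 - 12*sin(2*x)

Solve f'(x) = 0 on [0, 2π]:
  f'(x) = 0 ⇔ sin(2*x) = 1/12, i.e. 2*x = arcsin(1/12) + 2nπ or 2*x = π − arcsin(1/12) + 2nπ; keep the solutions lying in [0, 2π].
  ⇒ x = asin(1/12)/2 ≈ 0.0417, -asin(1/12)/2 + pi/2 ≈ 1.5291, asin(1/12)/2 + pi ≈ 3.1833, -asin(1/12)/2 + 3*pi/2 ≈ 4.6707

f''(x) = -24*cos(2*x)
Second-derivative test at each critical point:
  f''(0.0417) = -23.9165 < 0 → local maximum
  f''(1.5291) = 23.9165 > 0 → local minimum
  f''(3.1833) = -23.9165 < 0 → local maximum
  f''(4.6707) = 23.9165 > 0 → local minimum

Critical points: x = asin(1/12)/2 ≈ 0.0417 (local maximum); x = -asin(1/12)/2 + pi/2 ≈ 1.5291 (local minimum); x = asin(1/12)/2 + pi ≈ 3.1833 (local maximum); x = -asin(1/12)/2 + 3*pi/2 ≈ 4.6707 (local minimum)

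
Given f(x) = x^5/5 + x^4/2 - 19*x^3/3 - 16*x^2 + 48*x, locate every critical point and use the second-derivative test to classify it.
f'(x) = x^4 + 2*x^3 - 19*x^2 - 32*x + 48

Solve f'(x) = 0:
  Factor: x^4 + 2*x^3 - 19*x^2 - 32*x + 48 = (x - 4)*(x - 1)*(x + 3)*(x + 4) = 0.
  ⇒ x = -4, -3, 1, 4

f''(x) = 4*x^3 + 6*x^2 - 38*x - 32
Second-derivative test at each critical point:
  f''(-4) = -40 < 0 → local maximum
  f''(-3) = 28 > 0 → local minimum
  f''(1) = -60 < 0 → local maximum
  f''(4) = 168 > 0 → local minimum

Critical points: x = -4 (local maximum); x = -3 (local minimum); x = 1 (local maximum); x = 4 (local minimum)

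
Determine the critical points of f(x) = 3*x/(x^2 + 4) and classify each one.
f'(x) = 3*(4 - x^2)/(x^4 + 8*x^2 + 16)

Solve f'(x) = 0:
  f'(x) = -3*(x - 2)*(x + 2)/(x^2 + 4)^2; the denominator is positive wherever f is defined, so f'(x) = 0 ⇔ 12 - 3*x^2 = 0.
  Factor: 12 - 3*x^2 = -3*(x - 2)*(x + 2) = 0.
  ⇒ x = -2, 2

f''(x) = 6*x*(x^2 - 12)/(x^2 + 4)^3
Second-derivative test at each critical point:
  f''(-2) = 3/16 > 0 → local minimum
  f''(2) = -3/16 < 0 → local maximum

Critical points: x = -2 (local minimum); x = 2 (local maximum)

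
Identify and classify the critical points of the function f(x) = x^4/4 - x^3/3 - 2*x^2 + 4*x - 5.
f'(x) = x^3 - x^2 - 4*x + 4

Solve f'(x) = 0:
  Factor: x^3 - x^2 - 4*x + 4 = (x - 2)*(x - 1)*(x + 2) = 0.
  ⇒ x = -2, 1, 2

f''(x) = 3*x^2 - 2*x - 4
Second-derivative test at each critical point:
  f''(-2) = 12 > 0 → local minimum
  f''(1) = -3 < 0 → local maximum
  f''(2) = 4 > 0 → local minimum

Critical points: x = -2 (local minimum); x = 1 (local maximum); x = 2 (local minimum)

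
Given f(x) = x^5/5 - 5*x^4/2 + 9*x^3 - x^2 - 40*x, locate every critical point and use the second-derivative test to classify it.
f'(x) = x^4 - 10*x^3 + 27*x^2 - 2*x - 40

Solve f'(x) = 0:
  Factor: x^4 - 10*x^3 + 27*x^2 - 2*x - 40 = (x - 5)*(x - 4)*(x - 2)*(x + 1) = 0.
  ⇒ x = -1, 2, 4, 5

f''(x) = 4*x^3 - 30*x^2 + 54*x - 2
Second-derivative test at each critical point:
  f''(-1) = -90 < 0 → local maximum
  f''(2) = 18 > 0 → local minimum
  f''(4) = -10 < 0 → local maximum
  f''(5) = 18 > 0 → local minimum

Critical points: x = -1 (local maximum); x = 2 (local minimum); x = 4 (local maximum); x = 5 (local minimum)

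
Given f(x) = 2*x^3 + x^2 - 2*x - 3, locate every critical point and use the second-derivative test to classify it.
f'(x) = 6*x^2 + 2*x - 2

Solve f'(x) = 0:
  Factor: 6*x^2 + 2*x - 2 = 2*(3*x^2 + x - 1); 3*x^2 + x - 1 = 0 has no rational roots; quadratic formula: x = (-1 ± √13)/6.
  ⇒ x = -sqrt(13)/6 - 1/6 ≈ -0.7676, -1/6 + sqrt(13)/6 ≈ 0.4343

f''(x) = 12*x + 2
Second-derivative test at each critical point:
  f''(-0.7676) = -7.2111 < 0 → local maximum
  f''(0.4343) = 7.2111 > 0 → local minimum

Critical points: x = -sqrt(13)/6 - 1/6 ≈ -0.7676 (local maximum); x = -1/6 + sqrt(13)/6 ≈ 0.4343 (local minimum)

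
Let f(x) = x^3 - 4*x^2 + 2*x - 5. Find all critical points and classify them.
f'(x) = 3*x^2 - 8*x + 2

Solve f'(x) = 0:
  3*x^2 - 8*x + 2 = 0 has no rational roots; quadratic formula: x = (8 ± √40)/6.
  ⇒ x = 4/3 - sqrt(10)/3 ≈ 0.2792, sqrt(10)/3 + 4/3 ≈ 2.3874

f''(x) = 6*x - 8
Second-derivative test at each critical point:
  f''(0.2792) = -6.3246 < 0 → local maximum
  f''(2.3874) = 6.3246 > 0 → local minimum

Critical points: x = 4/3 - sqrt(10)/3 ≈ 0.2792 (local maximum); x = sqrt(10)/3 + 4/3 ≈ 2.3874 (local minimum)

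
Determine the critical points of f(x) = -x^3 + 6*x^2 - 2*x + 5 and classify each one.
f'(x) = -3*x^2 + 12*x - 2

Solve f'(x) = 0:
  3*x^2 - 12*x + 2 = 0 has no rational roots; quadratic formula: x = (12 ± √120)/6.
  ⇒ x = 2 - sqrt(30)/3 ≈ 0.1743, sqrt(30)/3 + 2 ≈ 3.8257

f''(x) = 12 - 6*x
Second-derivative test at each critical point:
  f''(0.1743) = 10.9545 > 0 → local minimum
  f''(3.8257) = -10.9545 < 0 → local maximum

Critical points: x = 2 - sqrt(30)/3 ≈ 0.1743 (local minimum); x = sqrt(30)/3 + 2 ≈ 3.8257 (local maximum)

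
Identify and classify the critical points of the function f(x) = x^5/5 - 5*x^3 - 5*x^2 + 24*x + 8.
f'(x) = x^4 - 15*x^2 - 10*x + 24

Solve f'(x) = 0:
  Factor: x^4 - 15*x^2 - 10*x + 24 = (x - 4)*(x - 1)*(x + 2)*(x + 3) = 0.
  ⇒ x = -3, -2, 1, 4

f''(x) = 4*x^3 - 30*x - 10
Second-derivative test at each critical point:
  f''(-3) = -28 < 0 → local maximum
  f''(-2) = 18 > 0 → local minimum
  f''(1) = -36 < 0 → local maximum
  f''(4) = 126 > 0 → local minimum

Critical points: x = -3 (local maximum); x = -2 (local minimum); x = 1 (local maximum); x = 4 (local minimum)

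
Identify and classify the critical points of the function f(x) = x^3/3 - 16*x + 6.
f'(x) = x^2 - 16

Solve f'(x) = 0:
  Factor: x^2 - 16 = (x - 4)*(x + 4) = 0.
  ⇒ x = -4, 4

f''(x) = 2*x
Second-derivative test at each critical point:
  f''(-4) = -8 < 0 → local maximum
  f''(4) = 8 > 0 → local minimum

Critical points: x = -4 (local maximum); x = 4 (local minimum)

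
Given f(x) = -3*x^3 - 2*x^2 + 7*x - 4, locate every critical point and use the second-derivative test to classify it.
f'(x) = -9*x^2 - 4*x + 7

Solve f'(x) = 0:
  9*x^2 + 4*x - 7 = 0 has no rational roots; quadratic formula: x = (-4 ± √268)/18.
  ⇒ x = -sqrt(67)/9 - 2/9 ≈ -1.1317, -2/9 + sqrt(67)/9 ≈ 0.6873

f''(x) = -18*x - 4
Second-derivative test at each critical point:
  f''(-1.1317) = 16.3707 > 0 → local minimum
  f''(0.6873) = -16.3707 < 0 → local maximum

Critical points: x = -sqrt(67)/9 - 2/9 ≈ -1.1317 (local minimum); x = -2/9 + sqrt(67)/9 ≈ 0.6873 (local maximum)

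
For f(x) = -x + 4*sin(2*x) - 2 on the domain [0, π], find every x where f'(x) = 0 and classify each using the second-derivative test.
f'(x) = 8*cos(2*x) - 1

Solve f'(x) = 0 on [0, π]:
  f'(x) = 0 ⇔ cos(2*x) = 1/8, i.e. 2*x = ±arccos(1/8) + 2nπ; keep the solutions lying in [0, π].
  ⇒ x = acos(1/8)/2 ≈ 0.7227, pi - acos(1/8)/2 ≈ 2.4189

f''(x) = -16*sin(2*x)
Second-derivative test at each critical point:
  f''(0.7227) = -15.8745 < 0 → local maximum
  f''(2.4189) = 15.8745 > 0 → local minimum

Critical points: x = acos(1/8)/2 ≈ 0.7227 (local maximum); x = pi - acos(1/8)/2 ≈ 2.4189 (local minimum)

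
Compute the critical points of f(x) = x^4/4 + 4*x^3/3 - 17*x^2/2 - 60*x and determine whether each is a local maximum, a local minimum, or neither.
f'(x) = x^3 + 4*x^2 - 17*x - 60

Solve f'(x) = 0:
  Factor: x^3 + 4*x^2 - 17*x - 60 = (x - 4)*(x + 3)*(x + 5) = 0.
  ⇒ x = -5, -3, 4

f''(x) = 3*x^2 + 8*x - 17
Second-derivative test at each critical point:
  f''(-5) = 18 > 0 → local minimum
  f''(-3) = -14 < 0 → local maximum
  f''(4) = 63 > 0 → local minimum

Critical points: x = -5 (local minimum); x = -3 (local maximum); x = 4 (local minimum)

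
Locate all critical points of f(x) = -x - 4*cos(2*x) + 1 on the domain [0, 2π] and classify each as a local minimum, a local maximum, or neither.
f'(x) = 8*sin(2*x) - 1

Solve f'(x) = 0 on [0, 2π]:
  f'(x) = 0 ⇔ sin(2*x) = 1/8, i.e. 2*x = arcsin(1/8) + 2nπ or 2*x = π − arcsin(1/8) + 2nπ; keep the solutions lying in [0, 2π].
  ⇒ x = asin(1/8)/2 ≈ 0.0627, -asin(1/8)/2 + pi/2 ≈ 1.5081, asin(1/8)/2 + pi ≈ 3.2043, -asin(1/8)/2 + 3*pi/2 ≈ 4.6497

f''(x) = 16*cos(2*x)
Second-derivative test at each critical point:
  f''(0.0627) = 15.8745 > 0 → local minimum
  f''(1.5081) = -15.8745 < 0 → local maximum
  f''(3.2043) = 15.8745 > 0 → local minimum
  f''(4.6497) = -15.8745 < 0 → local maximum

Critical points: x = asin(1/8)/2 ≈ 0.0627 (local minimum); x = -asin(1/8)/2 + pi/2 ≈ 1.5081 (local maximum); x = asin(1/8)/2 + pi ≈ 3.2043 (local minimum); x = -asin(1/8)/2 + 3*pi/2 ≈ 4.6497 (local maximum)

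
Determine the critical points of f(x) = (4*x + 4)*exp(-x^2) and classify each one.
f'(x) = 4*(-2*x*(x + 1) + 1)*exp(-x^2)

Solve f'(x) = 0:
  f'(x) = (-8*x^2 - 8*x + 4)·exp(-x^2) and exp(-x^2) > 0 for every x, so f'(x) = 0 ⇔ -8*x^2 - 8*x + 4 = 0.
  Factor: -8*x^2 - 8*x + 4 = -4*(2*x^2 + 2*x - 1); 2*x^2 + 2*x - 1 = 0 has no rational roots; quadratic formula: x = (-2 ± √12)/4.
  ⇒ x = -sqrt(3)/2 - 1/2 ≈ -1.3660, -1/2 + sqrt(3)/2 ≈ 0.3660

f''(x) = 8*(2*x^2*(x + 1) - 3*x - 1)*exp(-x^2)
Second-derivative test at each critical point:
  f''(-1.3660) = 2.1441 > 0 → local minimum
  f''(0.3660) = -12.1190 < 0 → local maximum

Critical points: x = -sqrt(3)/2 - 1/2 ≈ -1.3660 (local minimum); x = -1/2 + sqrt(3)/2 ≈ 0.3660 (local maximum)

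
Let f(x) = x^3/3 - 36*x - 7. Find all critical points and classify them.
f'(x) = x^2 - 36

Solve f'(x) = 0:
  Factor: x^2 - 36 = (x - 6)*(x + 6) = 0.
  ⇒ x = -6, 6

f''(x) = 2*x
Second-derivative test at each critical point:
  f''(-6) = -12 < 0 → local maximum
  f''(6) = 12 > 0 → local minimum

Critical points: x = -6 (local maximum); x = 6 (local minimum)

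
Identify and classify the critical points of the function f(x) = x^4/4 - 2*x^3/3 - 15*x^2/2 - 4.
f'(x) = x*(x^2 - 2*x - 15)

Solve f'(x) = 0:
  Factor: x^3 - 2*x^2 - 15*x = x*(x - 5)*(x + 3) = 0.
  ⇒ x = -3, 0, 5

f''(x) = 3*x^2 - 4*x - 15
Second-derivative test at each critical point:
  f''(-3) = 24 > 0 → local minimum
  f''(0) = -15 < 0 → local maximum
  f''(5) = 40 > 0 → local minimum

Critical points: x = -3 (local minimum); x = 0 (local maximum); x = 5 (local minimum)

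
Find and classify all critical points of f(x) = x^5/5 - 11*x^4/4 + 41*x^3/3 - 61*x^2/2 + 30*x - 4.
f'(x) = x^4 - 11*x^3 + 41*x^2 - 61*x + 30

Solve f'(x) = 0:
  Factor: x^4 - 11*x^3 + 41*x^2 - 61*x + 30 = (x - 5)*(x - 3)*(x - 2)*(x - 1) = 0.
  ⇒ x = 1, 2, 3, 5

f''(x) = 4*x^3 - 33*x^2 + 82*x - 61
Second-derivative test at each critical point:
  f''(1) = -8 < 0 → local maximum
  f''(2) = 3 > 0 → local minimum
  f''(3) = -4 < 0 → local maximum
  f''(5) = 24 > 0 → local minimum

Critical points: x = 1 (local maximum); x = 2 (local minimum); x = 3 (local maximum); x = 5 (local minimum)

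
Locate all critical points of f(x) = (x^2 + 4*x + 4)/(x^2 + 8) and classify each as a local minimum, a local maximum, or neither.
f'(x) = 4*(-x^2 + 2*x + 8)/(x^4 + 16*x^2 + 64)

Solve f'(x) = 0:
  f'(x) = -4*(x - 4)*(x + 2)/(x^2 + 8)^2; the denominator is positive wherever f is defined, so f'(x) = 0 ⇔ -4*x^2 + 8*x + 32 = 0.
  Factor: -4*x^2 + 8*x + 32 = -4*(x - 4)*(x + 2) = 0.
  ⇒ x = -2, 4

f''(x) = 8*(x^3 - 3*x^2 - 24*x + 8)/(x^6 + 24*x^4 + 192*x^2 + 512)
Second-derivative test at each critical point:
  f''(-2) = 1/6 > 0 → local minimum
  f''(4) = -1/24 < 0 → local maximum

Critical points: x = -2 (local minimum); x = 4 (local maximum)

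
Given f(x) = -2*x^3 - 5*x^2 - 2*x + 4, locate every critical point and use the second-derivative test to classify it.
f'(x) = -6*x^2 - 10*x - 2

Solve f'(x) = 0:
  Factor: -6*x^2 - 10*x - 2 = -2*(3*x^2 + 5*x + 1); 3*x^2 + 5*x + 1 = 0 has no rational roots; quadratic formula: x = (-5 ± √13)/6.
  ⇒ x = -5/6 - sqrt(13)/6 ≈ -1.4343, -5/6 + sqrt(13)/6 ≈ -0.2324

f''(x) = -12*x - 10
Second-derivative test at each critical point:
  f''(-1.4343) = 7.2111 > 0 → local minimum
  f''(-0.2324) = -7.2111 < 0 → local maximum

Critical points: x = -5/6 - sqrt(13)/6 ≈ -1.4343 (local minimum); x = -5/6 + sqrt(13)/6 ≈ -0.2324 (local maximum)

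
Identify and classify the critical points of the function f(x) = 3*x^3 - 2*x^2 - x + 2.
f'(x) = 9*x^2 - 4*x - 1

Solve f'(x) = 0:
  9*x^2 - 4*x - 1 = 0 has no rational roots; quadratic formula: x = (4 ± √52)/18.
  ⇒ x = 2/9 - sqrt(13)/9 ≈ -0.1784, 2/9 + sqrt(13)/9 ≈ 0.6228

f''(x) = 18*x - 4
Second-derivative test at each critical point:
  f''(-0.1784) = -7.2111 < 0 → local maximum
  f''(0.6228) = 7.2111 > 0 → local minimum

Critical points: x = 2/9 - sqrt(13)/9 ≈ -0.1784 (local maximum); x = 2/9 + sqrt(13)/9 ≈ 0.6228 (local minimum)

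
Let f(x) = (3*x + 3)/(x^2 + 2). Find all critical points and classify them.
f'(x) = 3*(x^2 - 2*x*(x + 1) + 2)/(x^2 + 2)^2

Solve f'(x) = 0:
  f'(x) = -3*(x^2 + 2*x - 2)/(x^2 + 2)^2; the denominator is positive wherever f is defined, so f'(x) = 0 ⇔ -3*x^2 - 6*x + 6 = 0.
  Factor: -3*x^2 - 6*x + 6 = -3*(x^2 + 2*x - 2); x^2 + 2*x - 2 = 0 has no rational roots; quadratic formula: x = (-2 ± √12)/2.
  ⇒ x = -sqrt(3) - 1 ≈ -2.7321, -1 + sqrt(3) ≈ 0.7321

f''(x) = 6*(4*x^2*(x + 1) - (3*x + 1)*(x^2 + 2))/(x^2 + 2)^3
Second-derivative test at each critical point:
  f''(-2.7321) = 0.1160 > 0 → local minimum
  f''(0.7321) = -1.6160 < 0 → local maximum

Critical points: x = -sqrt(3) - 1 ≈ -2.7321 (local minimum); x = -1 + sqrt(3) ≈ 0.7321 (local maximum)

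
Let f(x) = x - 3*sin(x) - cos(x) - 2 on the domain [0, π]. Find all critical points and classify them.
f'(x) = sin(x) - 3*cos(x) + 1

Solve f'(x) = 0 on [0, π]:
  f'(x) = 0 ⇔ sin(x) - 3*cos(x) = -1. Write the left side as R·cos(x + φ) with R = √((-3)² + (-1)²) = sqrt(10), cos φ = -3*sqrt(10)/10, sin φ = -sqrt(10)/10; then cos(x + φ) = -sqrt(10)/10. Solve for x and keep the solutions lying in [0, π].
  ⇒ x = atan(4/3) ≈ 0.9273

f''(x) = 3*sin(x) + cos(x)
Second-derivative test at each critical point:
  f''(0.9273) = 3 > 0 → local minimum

Critical points: x = atan(4/3) ≈ 0.9273 (local minimum)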